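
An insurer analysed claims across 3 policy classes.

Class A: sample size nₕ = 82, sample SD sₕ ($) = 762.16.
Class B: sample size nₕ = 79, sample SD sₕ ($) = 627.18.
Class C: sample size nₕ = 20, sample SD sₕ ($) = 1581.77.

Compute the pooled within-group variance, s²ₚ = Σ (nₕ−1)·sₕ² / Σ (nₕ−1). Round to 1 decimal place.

A: (82−1)·762.16² = 81·580887.8656 = 47051917.1136
B: (79−1)·627.18² = 78·393354.7524 = 30681670.6872
C: (20−1)·1581.77² = 19·2501996.3329 = 47537930.3251
Numerator = 125271518.1259; denominator = Σ(nₕ−1) = 178.
s²ₚ = 125271518.1259/178 = 703772.574... → 703772.6.

703772.6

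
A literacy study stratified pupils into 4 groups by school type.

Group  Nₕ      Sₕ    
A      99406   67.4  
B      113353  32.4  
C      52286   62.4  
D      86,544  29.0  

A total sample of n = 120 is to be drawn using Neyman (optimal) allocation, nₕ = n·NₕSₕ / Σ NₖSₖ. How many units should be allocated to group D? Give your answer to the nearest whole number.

19

Σ NₕSₕ = 99406·67.4 + 113353·32.4 + 52286·62.4 + 86544·29.0 = 16145024.
Share for D: 2509776/16145024 = 0.15545.
n_D = 120 × 0.15545 = 18.654... → 19.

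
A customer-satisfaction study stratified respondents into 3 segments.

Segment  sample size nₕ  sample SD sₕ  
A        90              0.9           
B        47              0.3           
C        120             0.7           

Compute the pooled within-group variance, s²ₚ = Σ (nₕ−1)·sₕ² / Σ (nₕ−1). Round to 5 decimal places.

A: (90−1)·0.9² = 89·0.81 = 72.09
B: (47−1)·0.3² = 46·0.09 = 4.14
C: (120−1)·0.7² = 119·0.49 = 58.31
Numerator = 134.54; denominator = Σ(nₕ−1) = 254.
s²ₚ = 134.54/254 = 0.5296850... → 0.52969.

0.52969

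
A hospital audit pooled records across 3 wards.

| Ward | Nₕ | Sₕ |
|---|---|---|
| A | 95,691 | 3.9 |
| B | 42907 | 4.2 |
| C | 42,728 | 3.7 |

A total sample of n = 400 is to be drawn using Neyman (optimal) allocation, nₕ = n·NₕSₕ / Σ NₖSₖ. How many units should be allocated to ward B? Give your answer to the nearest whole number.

101

Σ NₕSₕ = 95691·3.9 + 42907·4.2 + 42728·3.7 = 711497.9.
Share for B: 180209.4/711497.9 = 0.25328.
n_B = 400 × 0.25328 = 101.313... → 101.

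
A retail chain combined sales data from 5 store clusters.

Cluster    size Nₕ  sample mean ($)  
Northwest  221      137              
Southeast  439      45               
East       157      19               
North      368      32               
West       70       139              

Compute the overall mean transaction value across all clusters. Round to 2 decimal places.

59.38

x̄_st = (Σ Nₕx̄ₕ) / (Σ Nₕ) = (221·137 + 439·45 + 157·19 + 368·32 + 70·139) / 1255
= 74521 / 1255 = 59.3793... → 59.38.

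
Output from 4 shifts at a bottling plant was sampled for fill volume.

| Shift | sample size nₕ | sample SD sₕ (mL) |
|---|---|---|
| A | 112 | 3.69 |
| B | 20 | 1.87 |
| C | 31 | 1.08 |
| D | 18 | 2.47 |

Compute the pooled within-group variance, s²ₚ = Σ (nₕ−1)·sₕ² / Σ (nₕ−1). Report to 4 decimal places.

Degrees of freedom: 111 + 19 + 30 + 17 = 177.
Σ(nₕ−1)sₕ² = 111·13.6161 + 19·3.4969 + 30·1.1664 + 17·6.1009 = 1716.5355.
s²ₚ = 1716.5355 / 177 = 9.697941... → 9.6979.

9.6979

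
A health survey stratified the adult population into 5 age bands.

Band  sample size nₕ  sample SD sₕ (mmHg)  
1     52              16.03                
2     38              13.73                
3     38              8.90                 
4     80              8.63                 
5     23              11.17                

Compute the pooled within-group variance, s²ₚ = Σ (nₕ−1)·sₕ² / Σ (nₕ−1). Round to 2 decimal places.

Degrees of freedom: 51 + 37 + 37 + 79 + 22 = 226.
Σ(nₕ−1)sₕ² = 51·256.9609 + 37·188.5129 + 37·79.21 + 79·74.4769 + 22·124.7689 = 31639.3441.
s²ₚ = 31639.3441 / 226 = 139.9971... → 140.00.

140.00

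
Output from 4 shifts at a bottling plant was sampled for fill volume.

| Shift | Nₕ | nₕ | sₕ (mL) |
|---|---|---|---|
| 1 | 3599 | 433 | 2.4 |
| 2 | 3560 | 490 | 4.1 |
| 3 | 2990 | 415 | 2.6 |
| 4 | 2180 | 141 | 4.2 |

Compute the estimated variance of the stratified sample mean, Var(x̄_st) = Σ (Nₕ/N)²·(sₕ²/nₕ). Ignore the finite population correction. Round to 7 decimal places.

0.0088634

N = 12329; Wₕ = Nₕ/N.
shift 1: (3599/12329)²·2.4²/433 = 0.0011335549
shift 2: (3560/12329)²·4.1²/490 = 0.0028603286
shift 3: (2990/12329)²·2.6²/415 = 0.0009580436
shift 4: (2180/12329)²·4.2²/141 = 0.0039114407
Sum = 0.0088633678 → 0.0088634.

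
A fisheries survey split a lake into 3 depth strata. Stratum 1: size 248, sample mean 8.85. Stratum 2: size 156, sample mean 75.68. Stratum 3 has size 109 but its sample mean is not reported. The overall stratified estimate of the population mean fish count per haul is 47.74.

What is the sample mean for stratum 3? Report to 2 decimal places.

96.24

Σ Nₕx̄ₕ = N·μ, so 109·x̄_3 = 513·47.74 − (248·8.85 + 156·75.68).
= 24490.62 − 14000.88 = 10489.74.
x̄_3 = 10489.74 / 109 = 96.2361... → 96.24.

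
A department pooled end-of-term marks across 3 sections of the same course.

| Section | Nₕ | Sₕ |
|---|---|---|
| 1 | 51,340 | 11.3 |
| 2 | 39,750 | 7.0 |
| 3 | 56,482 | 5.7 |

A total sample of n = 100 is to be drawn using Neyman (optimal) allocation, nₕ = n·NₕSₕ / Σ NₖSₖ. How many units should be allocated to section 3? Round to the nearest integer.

27

Σ NₕSₕ = 51340·11.3 + 39750·7.0 + 56482·5.7 = 1180339.4.
Share for 3: 321947.4/1180339.4 = 0.27276.
n_3 = 100 × 0.27276 = 27.276... → 27.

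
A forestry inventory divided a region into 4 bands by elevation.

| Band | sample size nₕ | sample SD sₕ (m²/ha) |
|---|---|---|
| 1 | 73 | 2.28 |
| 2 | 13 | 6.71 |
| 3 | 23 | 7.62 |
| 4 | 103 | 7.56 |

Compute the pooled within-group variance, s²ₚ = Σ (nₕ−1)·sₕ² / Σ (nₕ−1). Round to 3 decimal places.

Degrees of freedom: 72 + 12 + 22 + 102 = 208.
Σ(nₕ−1)sₕ² = 72·5.1984 + 12·45.0241 + 22·58.0644 + 102·57.1536 = 8021.658.
s²ₚ = 8021.658 / 208 = 38.56566... → 38.566.

38.566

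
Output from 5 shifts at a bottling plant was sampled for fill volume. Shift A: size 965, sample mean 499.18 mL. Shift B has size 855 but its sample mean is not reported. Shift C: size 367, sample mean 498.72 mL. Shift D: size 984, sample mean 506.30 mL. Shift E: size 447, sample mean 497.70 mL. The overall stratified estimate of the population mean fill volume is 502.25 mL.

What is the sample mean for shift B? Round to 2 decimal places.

504.95

Σ Nₕx̄ₕ = N·μ, so 855·x̄_B = 3618·502.25 − (965·499.18 + 367·498.72 + 984·506.30 + 447·497.70).
= 1817140.5 − 1385410.04 = 431730.46.
x̄_B = 431730.46 / 855 = 504.9479... → 504.95.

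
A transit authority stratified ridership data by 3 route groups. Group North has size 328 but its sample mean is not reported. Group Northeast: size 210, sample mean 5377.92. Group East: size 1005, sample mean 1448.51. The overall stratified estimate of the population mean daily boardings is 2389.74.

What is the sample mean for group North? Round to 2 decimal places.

Σ Nₕx̄ₕ = N·μ, so 328·x̄_North = 1543·2389.74 − (210·5377.92 + 1005·1448.51).
= 3687368.82 − 2585115.75 = 1102253.07.
x̄_North = 1102253.07 / 328 = 3360.5277... → 3360.53.

3360.53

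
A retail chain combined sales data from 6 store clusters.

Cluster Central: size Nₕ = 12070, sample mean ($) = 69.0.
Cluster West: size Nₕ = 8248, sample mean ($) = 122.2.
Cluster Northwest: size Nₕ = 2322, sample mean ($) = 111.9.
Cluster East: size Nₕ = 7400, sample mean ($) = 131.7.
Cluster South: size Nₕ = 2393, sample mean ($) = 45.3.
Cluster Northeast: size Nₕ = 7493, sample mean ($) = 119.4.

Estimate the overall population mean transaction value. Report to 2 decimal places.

x̄_st = (Σ Nₕx̄ₕ) / (Σ Nₕ) = (12070·69.0 + 8248·122.2 + 2322·111.9 + 7400·131.7 + 2393·45.3 + 7493·119.4) / 39926
= 4078214.5 / 39926 = 102.1443... → 102.14.

102.14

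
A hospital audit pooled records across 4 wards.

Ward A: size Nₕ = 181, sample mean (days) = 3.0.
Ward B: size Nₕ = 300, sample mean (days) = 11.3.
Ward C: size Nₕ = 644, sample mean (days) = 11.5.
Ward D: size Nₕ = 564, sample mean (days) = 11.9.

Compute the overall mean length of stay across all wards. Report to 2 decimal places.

10.69

N = 1689; weights Wₕ = Nₕ/N = (0.1072, 0.1776, 0.3813, 0.3339).
x̄_st = Σ Wₕ·x̄ₕ = 0.1072·3.0 + 0.1776·11.3 + 0.3813·11.5 + 0.3339·11.9 ≈ 10.6872...
→ 10.69.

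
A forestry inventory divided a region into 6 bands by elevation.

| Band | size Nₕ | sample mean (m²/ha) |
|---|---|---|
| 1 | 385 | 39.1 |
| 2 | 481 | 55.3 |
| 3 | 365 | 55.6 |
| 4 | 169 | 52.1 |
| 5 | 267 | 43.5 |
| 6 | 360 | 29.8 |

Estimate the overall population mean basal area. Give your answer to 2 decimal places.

N = 2027; weights Wₕ = Nₕ/N = (0.1899, 0.2373, 0.1801, 0.0834, 0.1317, 0.1776).
x̄_st = Σ Wₕ·x̄ₕ = 0.1899·39.1 + 0.2373·55.3 + 0.1801·55.6 + 0.0834·52.1 + 0.1317·43.5 + 0.1776·29.8 ≈ 45.9271...
→ 45.93.

45.93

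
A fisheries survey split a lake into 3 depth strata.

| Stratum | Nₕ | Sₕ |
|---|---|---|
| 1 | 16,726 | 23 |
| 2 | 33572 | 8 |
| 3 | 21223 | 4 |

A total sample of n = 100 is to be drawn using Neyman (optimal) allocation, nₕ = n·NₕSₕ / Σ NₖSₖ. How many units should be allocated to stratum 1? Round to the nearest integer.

52

Σ NₕSₕ = 16726·23 + 33572·8 + 21223·4 = 738166.
Share for 1: 384698/738166 = 0.52115.
n_1 = 100 × 0.52115 = 52.115... → 52.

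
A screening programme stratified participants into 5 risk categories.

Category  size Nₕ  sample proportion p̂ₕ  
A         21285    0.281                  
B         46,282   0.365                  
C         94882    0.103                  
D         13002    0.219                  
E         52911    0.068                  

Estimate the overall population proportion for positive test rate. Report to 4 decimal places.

Wₕ = Nₕ/N with N = 228362: 0.0932, 0.2027, 0.4155, 0.0569, 0.2317.
p̂_st = 0.0932·0.281 + 0.2027·0.365 + 0.4155·0.103 + 0.0569·0.219 + 0.2317·0.068 ≈ 0.171185... → 0.1712.

0.1712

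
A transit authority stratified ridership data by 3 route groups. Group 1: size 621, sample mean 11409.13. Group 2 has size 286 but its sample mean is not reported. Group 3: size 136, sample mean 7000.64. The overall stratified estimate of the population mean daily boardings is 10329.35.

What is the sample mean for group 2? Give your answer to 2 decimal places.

N = 621 + 286 + 136 = 1043.
Overall total = μ·N = 10329.35·1043 = 10773512.05.
Subtract the known strata: 621·11409.13 + 136·7000.64 = 8037156.77.
Remaining total for group 2: 10773512.05 − 8037156.77 = 2736355.28.
Divide by its size: 2736355.28 / 286 = 9567.6758... → 9567.68.

9567.68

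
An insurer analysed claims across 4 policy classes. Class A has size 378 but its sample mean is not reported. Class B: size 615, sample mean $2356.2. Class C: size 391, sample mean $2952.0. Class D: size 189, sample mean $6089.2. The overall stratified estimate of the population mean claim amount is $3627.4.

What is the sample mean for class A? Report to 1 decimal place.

5163.4

N = 378 + 615 + 391 + 189 = 1573.
Overall total = μ·N = 3627.4·1573 = 5705900.2.
Subtract the known strata: 615·2356.2 + 391·2952.0 + 189·6089.2 = 3754153.8.
Remaining total for class A: 5705900.2 − 3754153.8 = 1951746.4.
Divide by its size: 1951746.4 / 378 = 5163.350... → 5163.4.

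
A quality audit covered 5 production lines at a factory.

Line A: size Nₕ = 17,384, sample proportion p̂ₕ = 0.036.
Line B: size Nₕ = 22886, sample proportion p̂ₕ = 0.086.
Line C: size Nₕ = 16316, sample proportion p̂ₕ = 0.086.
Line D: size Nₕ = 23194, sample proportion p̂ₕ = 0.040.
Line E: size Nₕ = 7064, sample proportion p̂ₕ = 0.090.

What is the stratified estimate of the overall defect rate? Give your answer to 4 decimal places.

Wₕ = Nₕ/N with N = 86844: 0.2002, 0.2635, 0.1879, 0.2671, 0.0813.
p̂_st = 0.2002·0.036 + 0.2635·0.086 + 0.1879·0.086 + 0.2671·0.040 + 0.0813·0.090 ≈ 0.064031... → 0.0640.

0.0640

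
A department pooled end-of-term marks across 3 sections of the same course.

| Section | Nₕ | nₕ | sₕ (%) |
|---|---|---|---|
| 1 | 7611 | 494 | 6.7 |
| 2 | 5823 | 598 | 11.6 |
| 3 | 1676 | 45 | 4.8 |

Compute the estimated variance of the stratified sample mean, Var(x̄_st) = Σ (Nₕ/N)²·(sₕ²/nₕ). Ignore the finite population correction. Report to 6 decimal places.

N = 15110; Wₕ = Nₕ/N.
section 1: (7611/15110)²·6.7²/494 = 0.023055639
section 2: (5823/15110)²·11.6²/598 = 0.033417922
section 3: (1676/15110)²·4.8²/45 = 0.006299253
Sum = 0.062772815 → 0.062773.

0.062773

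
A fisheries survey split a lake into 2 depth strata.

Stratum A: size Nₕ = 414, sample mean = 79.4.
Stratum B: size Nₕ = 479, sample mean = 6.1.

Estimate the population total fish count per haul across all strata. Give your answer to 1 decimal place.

35793.5

A: 414·79.4 = 32871.6
B: 479·6.1 = 2921.9
τ̂ = Σ Nₕx̄ₕ = 35793.5.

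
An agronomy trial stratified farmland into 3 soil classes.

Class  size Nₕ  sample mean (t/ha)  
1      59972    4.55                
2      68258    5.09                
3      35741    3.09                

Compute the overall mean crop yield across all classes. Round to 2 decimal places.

4.46

N = 59972 + 68258 + 35741 = 163971.
The stratified mean weights each stratum mean by its population share Nₕ/N.
Σ Nₕx̄ₕ = 59972·4.55 + 68258·5.09 + 35741·3.09 = 272872.6 + 347433.22 + 110439.69 = 730745.51.
Divide by N: 730745.51 / 163971 = 4.4566... → 4.46.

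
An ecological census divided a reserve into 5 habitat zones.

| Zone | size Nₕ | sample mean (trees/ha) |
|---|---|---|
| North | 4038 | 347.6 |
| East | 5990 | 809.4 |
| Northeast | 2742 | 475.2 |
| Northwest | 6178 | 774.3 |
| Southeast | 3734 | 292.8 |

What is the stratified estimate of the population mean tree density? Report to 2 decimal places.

x̄_st = (Σ Nₕx̄ₕ) / (Σ Nₕ) = (4038·347.6 + 5990·809.4 + 2742·475.2 + 6178·774.3 + 3734·292.8) / 22682
= 13431853.8 / 22682 = 592.1812... → 592.18.

592.18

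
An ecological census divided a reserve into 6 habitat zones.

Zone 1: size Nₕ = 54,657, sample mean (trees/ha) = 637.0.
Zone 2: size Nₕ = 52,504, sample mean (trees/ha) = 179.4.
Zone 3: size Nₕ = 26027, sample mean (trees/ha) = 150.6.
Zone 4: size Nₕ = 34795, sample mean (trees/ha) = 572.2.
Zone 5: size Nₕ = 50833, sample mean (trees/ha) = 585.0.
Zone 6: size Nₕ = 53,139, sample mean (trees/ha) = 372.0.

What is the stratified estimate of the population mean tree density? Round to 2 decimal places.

x̄_st = (Σ Nₕx̄ₕ) / (Σ Nₕ) = (54657·637.0 + 52504·179.4 + 26027·150.6 + 34795·572.2 + 50833·585.0 + 53139·372.0) / 271955
= 117570104.8 / 271955 = 432.3146... → 432.31.

432.31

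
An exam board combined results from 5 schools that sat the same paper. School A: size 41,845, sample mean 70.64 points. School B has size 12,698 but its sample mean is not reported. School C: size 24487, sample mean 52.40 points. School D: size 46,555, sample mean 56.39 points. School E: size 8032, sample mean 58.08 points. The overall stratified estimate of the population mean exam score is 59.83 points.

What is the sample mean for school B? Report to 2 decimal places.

52.25

N = 41845 + 12698 + 24487 + 46555 + 8032 = 133617.
Overall total = μ·N = 59.83·133617 = 7994305.11.
Subtract the known strata: 41845·70.64 + 24487·52.40 + 46555·56.39 + 8032·58.08 = 7330784.61.
Remaining total for school B: 7994305.11 − 7330784.61 = 663520.5.
Divide by its size: 663520.5 / 12698 = 52.2539... → 52.25.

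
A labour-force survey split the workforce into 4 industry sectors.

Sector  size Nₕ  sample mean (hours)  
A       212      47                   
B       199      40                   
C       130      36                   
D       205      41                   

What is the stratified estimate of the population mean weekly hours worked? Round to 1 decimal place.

41.6

x̄_st = (Σ Nₕx̄ₕ) / (Σ Nₕ) = (212·47 + 199·40 + 130·36 + 205·41) / 746
= 31009 / 746 = 41.567... → 41.6.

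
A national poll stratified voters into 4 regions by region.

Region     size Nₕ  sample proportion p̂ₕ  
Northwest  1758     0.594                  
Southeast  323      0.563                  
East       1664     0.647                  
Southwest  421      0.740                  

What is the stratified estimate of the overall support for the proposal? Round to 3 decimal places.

0.628

Wₕ = Nₕ/N with N = 4166: 0.4220, 0.0775, 0.3994, 0.1011.
p̂_st = 0.4220·0.594 + 0.0775·0.563 + 0.3994·0.647 + 0.1011·0.740 ≈ 0.62752... → 0.628.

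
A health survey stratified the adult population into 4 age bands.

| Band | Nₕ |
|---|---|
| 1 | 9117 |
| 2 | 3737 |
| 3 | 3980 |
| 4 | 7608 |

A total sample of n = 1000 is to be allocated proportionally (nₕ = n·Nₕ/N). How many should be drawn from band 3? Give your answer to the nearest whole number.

Share of band 3 = 3980/24442 = 0.16283.
Allocate 1000 × 0.16283 = 162.834... → 163.

163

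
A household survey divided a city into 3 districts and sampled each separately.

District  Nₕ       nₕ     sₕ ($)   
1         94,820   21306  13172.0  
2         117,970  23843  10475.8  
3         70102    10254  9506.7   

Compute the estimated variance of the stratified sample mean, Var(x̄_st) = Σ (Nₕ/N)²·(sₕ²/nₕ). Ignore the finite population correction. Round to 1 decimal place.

2256.5

N = 282892. Term for each stratum: Wₕ²sₕ²/nₕ.
Var(x̄_st) = 914.8715 + 800.4152 + 541.2348 = 2256.5215 → 2256.5.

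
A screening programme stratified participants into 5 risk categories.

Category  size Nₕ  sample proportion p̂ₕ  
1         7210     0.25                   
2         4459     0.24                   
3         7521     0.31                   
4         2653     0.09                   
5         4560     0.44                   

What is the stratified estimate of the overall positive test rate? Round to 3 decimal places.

N = 7210 + 4459 + 7521 + 2653 + 4560 = 26403.
Overall proportion = Σ (Nₕ/N)·p̂ₕ.
Σ Nₕp̂ₕ = 1802.5 + 1070.16 + 2331.51 + 238.77 + 2006.4 = 7449.34.
7449.34 / 26403 = 0.28214... → 0.282.

0.282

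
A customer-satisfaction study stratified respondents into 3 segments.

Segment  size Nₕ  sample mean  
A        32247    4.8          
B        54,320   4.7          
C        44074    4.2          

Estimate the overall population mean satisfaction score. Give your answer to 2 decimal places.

4.56

N = 130641; weights Wₕ = Nₕ/N = (0.2468, 0.4158, 0.3374).
x̄_st = Σ Wₕ·x̄ₕ = 0.2468·4.8 + 0.4158·4.7 + 0.3374·4.2 ≈ 4.5560...
→ 4.56.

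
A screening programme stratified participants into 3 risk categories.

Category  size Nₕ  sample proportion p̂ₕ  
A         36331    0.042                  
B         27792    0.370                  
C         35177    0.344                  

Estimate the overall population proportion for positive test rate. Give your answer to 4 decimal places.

0.2408

N = 36331 + 27792 + 35177 = 99300.
Overall proportion = Σ (Nₕ/N)·p̂ₕ.
Σ Nₕp̂ₕ = 1525.902 + 10283.04 + 12100.888 = 23909.83.
23909.83 / 99300 = 0.240784... → 0.2408.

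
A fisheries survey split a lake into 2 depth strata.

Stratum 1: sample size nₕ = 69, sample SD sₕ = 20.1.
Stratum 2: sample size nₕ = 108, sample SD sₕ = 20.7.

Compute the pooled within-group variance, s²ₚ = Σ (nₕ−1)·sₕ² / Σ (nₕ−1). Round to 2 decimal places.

Degrees of freedom: 68 + 107 = 175.
Σ(nₕ−1)sₕ² = 68·404.01 + 107·428.49 = 73321.11.
s²ₚ = 73321.11 / 175 = 418.9778... → 418.98.

418.98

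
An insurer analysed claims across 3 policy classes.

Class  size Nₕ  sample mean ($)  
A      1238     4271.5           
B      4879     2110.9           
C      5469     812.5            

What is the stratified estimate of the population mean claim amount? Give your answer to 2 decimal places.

N = 1238 + 4879 + 5469 = 11586.
The stratified mean weights each stratum mean by its population share Nₕ/N.
Σ Nₕx̄ₕ = 1238·4271.5 + 4879·2110.9 + 5469·812.5 = 5288117 + 10299081.1 + 4443562.5 = 20030760.6.
Divide by N: 20030760.6 / 11586 = 1728.8763... → 1728.88.

1728.88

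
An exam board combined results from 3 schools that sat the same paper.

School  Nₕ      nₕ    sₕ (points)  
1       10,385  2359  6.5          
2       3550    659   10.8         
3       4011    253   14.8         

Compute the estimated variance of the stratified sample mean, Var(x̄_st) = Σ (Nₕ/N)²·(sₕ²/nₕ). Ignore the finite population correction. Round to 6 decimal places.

N = 17946; Wₕ = Nₕ/N.
school 1: (10385/17946)²·6.5²/2359 = 0.005997585
school 2: (3550/17946)²·10.8²/659 = 0.006926016
school 3: (4011/17946)²·14.8²/253 = 0.043248685
Sum = 0.056172286 → 0.056172.

0.056172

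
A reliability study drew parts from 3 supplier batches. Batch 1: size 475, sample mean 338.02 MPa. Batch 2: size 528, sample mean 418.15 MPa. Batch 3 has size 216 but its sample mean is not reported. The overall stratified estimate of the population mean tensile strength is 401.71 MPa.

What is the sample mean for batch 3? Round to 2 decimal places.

Σ Nₕx̄ₕ = N·μ, so 216·x̄_3 = 1219·401.71 − (475·338.02 + 528·418.15).
= 489684.49 − 381342.7 = 108341.79.
x̄_3 = 108341.79 / 216 = 501.5824... → 501.58.

501.58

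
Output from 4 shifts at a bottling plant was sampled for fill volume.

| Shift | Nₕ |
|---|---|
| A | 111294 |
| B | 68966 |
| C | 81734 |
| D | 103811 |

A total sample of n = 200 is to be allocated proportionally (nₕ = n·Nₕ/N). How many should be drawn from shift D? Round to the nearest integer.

N = 111294 + 68966 + 81734 + 103811 = 365805.
n_D = 200·103811/365805 = 56.758... → 57.

57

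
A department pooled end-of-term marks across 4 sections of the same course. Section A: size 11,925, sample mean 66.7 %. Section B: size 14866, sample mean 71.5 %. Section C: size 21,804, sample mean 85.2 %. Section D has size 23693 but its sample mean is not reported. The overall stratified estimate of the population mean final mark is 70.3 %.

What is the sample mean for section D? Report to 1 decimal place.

57.6

N = 11925 + 14866 + 21804 + 23693 = 72288.
Overall total = μ·N = 70.3·72288 = 5081846.4.
Subtract the known strata: 11925·66.7 + 14866·71.5 + 21804·85.2 = 3716017.3.
Remaining total for section D: 5081846.4 − 3716017.3 = 1365829.1.
Divide by its size: 1365829.1 / 23693 = 57.647... → 57.6.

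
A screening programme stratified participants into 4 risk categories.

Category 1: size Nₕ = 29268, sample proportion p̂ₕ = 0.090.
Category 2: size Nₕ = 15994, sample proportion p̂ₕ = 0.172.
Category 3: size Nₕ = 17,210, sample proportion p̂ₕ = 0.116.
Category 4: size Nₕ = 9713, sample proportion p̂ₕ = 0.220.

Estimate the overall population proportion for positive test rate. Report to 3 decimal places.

0.132

N = 29268 + 15994 + 17210 + 9713 = 72185.
Overall proportion = Σ (Nₕ/N)·p̂ₕ.
Σ Nₕp̂ₕ = 2634.12 + 2750.968 + 1996.36 + 2136.86 = 9518.308.
9518.308 / 72185 = 0.13186... → 0.132.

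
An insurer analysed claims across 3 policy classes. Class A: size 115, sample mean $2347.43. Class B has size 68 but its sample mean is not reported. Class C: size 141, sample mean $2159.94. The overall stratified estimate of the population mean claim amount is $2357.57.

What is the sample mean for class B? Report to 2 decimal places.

2784.51

Σ Nₕx̄ₕ = N·μ, so 68·x̄_B = 324·2357.57 − (115·2347.43 + 141·2159.94).
= 763852.68 − 574505.99 = 189346.69.
x̄_B = 189346.69 / 68 = 2784.5101... → 2784.51.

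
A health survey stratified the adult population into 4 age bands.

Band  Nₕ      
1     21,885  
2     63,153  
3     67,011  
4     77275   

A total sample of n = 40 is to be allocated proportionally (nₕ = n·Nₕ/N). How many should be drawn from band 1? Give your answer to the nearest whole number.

N = 21885 + 63153 + 67011 + 77275 = 229324.
n_1 = 40·21885/229324 = 3.817... → 4.

4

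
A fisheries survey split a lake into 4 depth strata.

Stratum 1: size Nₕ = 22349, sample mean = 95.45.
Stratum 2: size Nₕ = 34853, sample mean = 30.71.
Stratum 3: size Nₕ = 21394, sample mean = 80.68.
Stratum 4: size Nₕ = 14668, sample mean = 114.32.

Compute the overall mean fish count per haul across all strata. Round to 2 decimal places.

70.84

x̄_st = (Σ Nₕx̄ₕ) / (Σ Nₕ) = (22349·95.45 + 34853·30.71 + 21394·80.68 + 14668·114.32) / 93264
= 6606461.36 / 93264 = 70.8361... → 70.84.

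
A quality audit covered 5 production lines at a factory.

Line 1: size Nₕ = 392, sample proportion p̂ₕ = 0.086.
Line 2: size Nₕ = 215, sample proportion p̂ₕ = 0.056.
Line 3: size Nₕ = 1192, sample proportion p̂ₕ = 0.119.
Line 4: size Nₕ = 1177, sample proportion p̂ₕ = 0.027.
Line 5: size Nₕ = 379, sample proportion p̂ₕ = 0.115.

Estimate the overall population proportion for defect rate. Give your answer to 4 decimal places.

Wₕ = Nₕ/N with N = 3355: 0.1168, 0.0641, 0.3553, 0.3508, 0.1130.
p̂_st = 0.1168·0.086 + 0.0641·0.056 + 0.3553·0.119 + 0.3508·0.027 + 0.1130·0.115 ≈ 0.078380... → 0.0784.

0.0784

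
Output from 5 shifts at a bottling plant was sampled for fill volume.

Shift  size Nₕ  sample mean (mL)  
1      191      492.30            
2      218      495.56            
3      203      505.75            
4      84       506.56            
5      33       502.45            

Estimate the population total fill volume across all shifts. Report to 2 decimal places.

363860.52

1: 191·492.30 = 94029.3
2: 218·495.56 = 108032.08
3: 203·505.75 = 102667.25
4: 84·506.56 = 42551.04
5: 33·502.45 = 16580.85
τ̂ = Σ Nₕx̄ₕ = 363860.52.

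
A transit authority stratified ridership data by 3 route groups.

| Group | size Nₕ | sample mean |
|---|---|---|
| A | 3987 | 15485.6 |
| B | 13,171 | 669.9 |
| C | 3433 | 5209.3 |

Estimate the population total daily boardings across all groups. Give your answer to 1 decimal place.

A: 3987·15485.6 = 61741087.2
B: 13171·669.9 = 8823252.9
C: 3433·5209.3 = 17883526.9
τ̂ = Σ Nₕx̄ₕ = 88447867.0.

88447867.0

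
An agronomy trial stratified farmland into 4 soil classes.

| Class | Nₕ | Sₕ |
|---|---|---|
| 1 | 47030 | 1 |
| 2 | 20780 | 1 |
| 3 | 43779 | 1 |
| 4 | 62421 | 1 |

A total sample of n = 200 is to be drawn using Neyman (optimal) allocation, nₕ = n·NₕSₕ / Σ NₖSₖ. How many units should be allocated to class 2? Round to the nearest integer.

24

Σ NₕSₕ = 47030·1 + 20780·1 + 43779·1 + 62421·1 = 174010.
Share for 2: 20780/174010 = 0.11942.
n_2 = 200 × 0.11942 = 23.884... → 24.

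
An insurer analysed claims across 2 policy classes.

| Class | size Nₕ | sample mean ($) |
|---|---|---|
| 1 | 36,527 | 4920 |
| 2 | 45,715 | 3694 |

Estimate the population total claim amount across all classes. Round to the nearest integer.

348584050

Estimate total by summing Nₕ·x̄ₕ over strata.
36527·4920 + 45715·3694 = 179712840 + 168871210 = 348584050.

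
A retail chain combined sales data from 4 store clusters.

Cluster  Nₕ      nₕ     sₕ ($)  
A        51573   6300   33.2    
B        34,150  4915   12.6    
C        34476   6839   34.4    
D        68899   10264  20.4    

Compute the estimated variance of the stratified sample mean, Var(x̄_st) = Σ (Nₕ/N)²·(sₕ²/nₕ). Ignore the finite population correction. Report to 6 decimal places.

N = 189098. Term for each stratum: Wₕ²sₕ²/nₕ.
Var(x̄_st) = 0.013013872 + 0.001053477 + 0.005751540 + 0.005382644 = 0.025201533 → 0.025202.

0.025202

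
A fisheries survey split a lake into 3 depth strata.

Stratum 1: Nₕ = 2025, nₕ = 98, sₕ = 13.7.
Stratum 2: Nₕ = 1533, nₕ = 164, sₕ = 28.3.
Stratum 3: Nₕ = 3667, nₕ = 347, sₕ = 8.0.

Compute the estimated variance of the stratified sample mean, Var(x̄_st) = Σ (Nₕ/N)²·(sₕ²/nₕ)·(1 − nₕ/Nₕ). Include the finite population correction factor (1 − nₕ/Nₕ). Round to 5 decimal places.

N = 7225; Wₕ = Nₕ/N.
stratum 1: (2025/7225)²·13.7²/98·(1 − 98/2025) = 0.14316805
stratum 2: (1533/7225)²·28.3²/164·(1 − 164/1533) = 0.19633554
stratum 3: (3667/7225)²·8.0²/347·(1 − 347/3667) = 0.04301538
Sum = 0.38251897 → 0.38252.

0.38252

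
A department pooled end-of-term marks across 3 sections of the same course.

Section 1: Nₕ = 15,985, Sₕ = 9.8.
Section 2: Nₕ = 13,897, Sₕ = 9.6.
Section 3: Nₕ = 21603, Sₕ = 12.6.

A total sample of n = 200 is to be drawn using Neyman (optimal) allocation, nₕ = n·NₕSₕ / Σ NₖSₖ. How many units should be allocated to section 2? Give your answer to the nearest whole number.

47

Σ NₕSₕ = 15985·9.8 + 13897·9.6 + 21603·12.6 = 562262.
Share for 2: 133411.2/562262 = 0.23728.
n_2 = 200 × 0.23728 = 47.455... → 47.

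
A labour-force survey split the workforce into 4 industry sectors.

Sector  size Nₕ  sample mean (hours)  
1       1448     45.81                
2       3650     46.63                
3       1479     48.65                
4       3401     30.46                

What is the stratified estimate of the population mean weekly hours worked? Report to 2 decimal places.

N = 9978; weights Wₕ = Nₕ/N = (0.1451, 0.3658, 0.1482, 0.3408).
x̄_st = Σ Wₕ·x̄ₕ = 0.1451·45.81 + 0.3658·46.63 + 0.1482·48.65 + 0.3408·30.46 ≈ 41.2989...
→ 41.30.

41.30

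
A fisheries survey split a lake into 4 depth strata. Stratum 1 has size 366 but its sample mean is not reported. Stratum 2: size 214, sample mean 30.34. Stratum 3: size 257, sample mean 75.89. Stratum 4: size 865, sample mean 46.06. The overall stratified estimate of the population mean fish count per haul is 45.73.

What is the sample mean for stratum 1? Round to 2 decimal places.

N = 366 + 214 + 257 + 865 = 1702.
Overall total = μ·N = 45.73·1702 = 77832.46.
Subtract the known strata: 214·30.34 + 257·75.89 + 865·46.06 = 65838.39.
Remaining total for stratum 1: 77832.46 − 65838.39 = 11994.07.
Divide by its size: 11994.07 / 366 = 32.7707... → 32.77.

32.77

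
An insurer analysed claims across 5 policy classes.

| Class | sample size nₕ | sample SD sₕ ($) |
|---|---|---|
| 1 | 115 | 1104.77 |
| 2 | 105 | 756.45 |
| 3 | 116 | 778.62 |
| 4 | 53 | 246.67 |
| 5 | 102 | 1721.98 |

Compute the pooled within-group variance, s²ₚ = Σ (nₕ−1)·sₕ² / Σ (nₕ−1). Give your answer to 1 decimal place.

Degrees of freedom: 114 + 104 + 115 + 52 + 101 = 486.
Σ(nₕ−1)sₕ² = 114·1220516.7529 + 104·572216.6025 + 115·606249.1044 + 52·60846.0889 + 101·2965215.1204 = 571018807.2798.
s²ₚ = 571018807.2798 / 486 = 1174935.817... → 1174935.8.

1174935.8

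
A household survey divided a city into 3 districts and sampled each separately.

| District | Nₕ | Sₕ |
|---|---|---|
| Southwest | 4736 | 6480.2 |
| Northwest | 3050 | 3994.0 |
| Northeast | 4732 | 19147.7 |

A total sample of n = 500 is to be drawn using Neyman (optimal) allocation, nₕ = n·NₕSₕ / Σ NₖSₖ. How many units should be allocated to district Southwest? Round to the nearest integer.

115

Σ NₕSₕ = 4736·6480.2 + 3050·3994.0 + 4732·19147.7 = 133478843.6.
Share for Southwest: 30690227.2/133478843.6 = 0.22993.
n_Southwest = 500 × 0.22993 = 114.963... → 115.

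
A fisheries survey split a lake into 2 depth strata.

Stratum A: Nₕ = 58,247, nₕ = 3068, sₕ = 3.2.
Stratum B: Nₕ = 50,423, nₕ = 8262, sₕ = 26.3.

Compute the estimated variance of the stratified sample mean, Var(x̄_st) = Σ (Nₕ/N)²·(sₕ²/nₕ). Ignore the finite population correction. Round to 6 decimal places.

0.018983

N = 108670. Term for each stratum: Wₕ²sₕ²/nₕ.
Var(x̄_st) = 0.000958898 + 0.018024546 = 0.018983444 → 0.018983.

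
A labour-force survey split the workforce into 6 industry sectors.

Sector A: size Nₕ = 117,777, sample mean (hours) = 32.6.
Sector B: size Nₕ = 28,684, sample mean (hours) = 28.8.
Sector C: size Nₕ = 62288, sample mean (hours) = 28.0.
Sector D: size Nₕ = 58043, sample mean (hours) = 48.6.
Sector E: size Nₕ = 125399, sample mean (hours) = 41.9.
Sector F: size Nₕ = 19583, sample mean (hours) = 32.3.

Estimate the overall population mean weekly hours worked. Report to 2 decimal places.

N = 117777 + 28684 + 62288 + 58043 + 125399 + 19583 = 411774.
Weight each subgroup mean by Nₕ/N and sum.
Σ Nₕx̄ₕ = 117777·32.6 + 28684·28.8 + 62288·28.0 + 58043·48.6 + 125399·41.9 + 19583·32.3 = 3839530.2 + 826099.2 + 1744064 + 2820889.8 + 5254218.1 + 632530.9 = 15117332.2.
Divide by N: 15117332.2 / 411774 = 36.7127... → 36.71.

36.71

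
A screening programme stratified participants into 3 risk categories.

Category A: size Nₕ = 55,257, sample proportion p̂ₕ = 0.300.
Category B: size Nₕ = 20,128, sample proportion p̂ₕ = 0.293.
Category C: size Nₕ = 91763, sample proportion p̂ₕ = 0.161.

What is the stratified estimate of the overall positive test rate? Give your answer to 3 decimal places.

Wₕ = Nₕ/N with N = 167148: 0.3306, 0.1204, 0.5490.
p̂_st = 0.3306·0.300 + 0.1204·0.293 + 0.5490·0.161 ≈ 0.22285... → 0.223.

0.223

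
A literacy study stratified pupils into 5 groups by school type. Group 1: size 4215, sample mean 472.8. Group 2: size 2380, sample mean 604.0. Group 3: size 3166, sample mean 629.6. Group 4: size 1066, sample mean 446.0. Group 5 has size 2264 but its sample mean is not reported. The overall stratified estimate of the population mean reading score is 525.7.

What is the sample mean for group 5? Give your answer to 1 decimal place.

N = 4215 + 2380 + 3166 + 1066 + 2264 = 13091.
Overall total = μ·N = 525.7·13091 = 6881938.7.
Subtract the known strata: 4215·472.8 + 2380·604.0 + 3166·629.6 + 1066·446.0 = 5899121.6.
Remaining total for group 5: 6881938.7 − 5899121.6 = 982817.1.
Divide by its size: 982817.1 / 2264 = 434.106... → 434.1.

434.1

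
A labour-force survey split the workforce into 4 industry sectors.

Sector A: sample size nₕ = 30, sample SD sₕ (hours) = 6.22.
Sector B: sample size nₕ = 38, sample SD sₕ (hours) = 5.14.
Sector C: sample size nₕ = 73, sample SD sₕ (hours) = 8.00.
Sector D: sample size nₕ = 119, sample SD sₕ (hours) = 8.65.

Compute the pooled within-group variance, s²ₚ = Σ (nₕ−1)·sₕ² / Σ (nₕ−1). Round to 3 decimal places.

60.690

A: (30−1)·6.22² = 29·38.6884 = 1121.9636
B: (38−1)·5.14² = 37·26.4196 = 977.5252
C: (73−1)·8.00² = 72·64 = 4608
D: (119−1)·8.65² = 118·74.8225 = 8829.055
Numerator = 15536.5438; denominator = Σ(nₕ−1) = 256.
s²ₚ = 15536.5438/256 = 60.68962... → 60.690.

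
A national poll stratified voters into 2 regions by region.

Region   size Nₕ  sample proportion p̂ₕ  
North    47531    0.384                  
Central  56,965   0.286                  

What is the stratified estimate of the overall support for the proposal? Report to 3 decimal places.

0.331

Wₕ = Nₕ/N with N = 104496: 0.4549, 0.5451.
p̂_st = 0.4549·0.384 + 0.5451·0.286 ≈ 0.33058... → 0.331.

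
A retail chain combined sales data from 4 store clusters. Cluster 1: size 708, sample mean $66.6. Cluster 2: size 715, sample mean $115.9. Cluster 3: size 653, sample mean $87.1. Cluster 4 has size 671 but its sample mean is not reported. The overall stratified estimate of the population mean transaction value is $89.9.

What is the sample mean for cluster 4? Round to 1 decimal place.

N = 708 + 715 + 653 + 671 = 2747.
Overall total = μ·N = 89.9·2747 = 246955.3.
Subtract the known strata: 708·66.6 + 715·115.9 + 653·87.1 = 186897.6.
Remaining total for cluster 4: 246955.3 − 186897.6 = 60057.7.
Divide by its size: 60057.7 / 671 = 89.505... → 89.5.

89.5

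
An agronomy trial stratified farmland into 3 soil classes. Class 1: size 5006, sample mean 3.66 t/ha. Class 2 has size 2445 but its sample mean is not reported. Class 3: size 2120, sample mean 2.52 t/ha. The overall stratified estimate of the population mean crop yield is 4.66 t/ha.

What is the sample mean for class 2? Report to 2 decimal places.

Σ Nₕx̄ₕ = N·μ, so 2445·x̄_2 = 9571·4.66 − (5006·3.66 + 2120·2.52).
= 44600.86 − 23664.36 = 20936.5.
x̄_2 = 20936.5 / 2445 = 8.5630... → 8.56.

8.56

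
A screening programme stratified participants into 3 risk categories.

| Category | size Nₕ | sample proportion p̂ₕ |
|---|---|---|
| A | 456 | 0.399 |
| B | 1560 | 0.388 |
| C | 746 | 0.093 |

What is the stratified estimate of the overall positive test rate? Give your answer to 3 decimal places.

0.310

Wₕ = Nₕ/N with N = 2762: 0.1651, 0.5648, 0.2701.
p̂_st = 0.1651·0.399 + 0.5648·0.388 + 0.2701·0.093 ≈ 0.31014... → 0.310.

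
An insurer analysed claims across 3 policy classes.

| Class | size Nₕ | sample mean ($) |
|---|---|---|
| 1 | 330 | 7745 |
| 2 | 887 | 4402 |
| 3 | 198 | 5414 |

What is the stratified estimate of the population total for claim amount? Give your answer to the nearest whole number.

Estimate total by summing Nₕ·x̄ₕ over strata.
330·7745 + 887·4402 + 198·5414 = 2555850 + 3904574 + 1071972 = 7532396.

7532396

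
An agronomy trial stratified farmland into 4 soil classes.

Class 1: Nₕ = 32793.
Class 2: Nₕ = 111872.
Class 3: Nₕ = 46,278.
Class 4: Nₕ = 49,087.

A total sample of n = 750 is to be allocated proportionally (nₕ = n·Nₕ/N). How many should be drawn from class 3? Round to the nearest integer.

Share of class 3 = 46278/240030 = 0.19280.
Allocate 750 × 0.19280 = 144.601... → 145.

145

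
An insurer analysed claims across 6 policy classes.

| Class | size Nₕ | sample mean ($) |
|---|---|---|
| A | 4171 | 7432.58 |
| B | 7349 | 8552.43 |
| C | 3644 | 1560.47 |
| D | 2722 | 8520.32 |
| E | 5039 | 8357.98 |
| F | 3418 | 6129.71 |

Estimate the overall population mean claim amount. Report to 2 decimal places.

7053.07

N = 4171 + 7349 + 3644 + 2722 + 5039 + 3418 = 26343.
Weight each subgroup mean by Nₕ/N and sum.
Σ Nₕx̄ₕ = 4171·7432.58 + 7349·8552.43 + 3644·1560.47 + 2722·8520.32 + 5039·8357.98 + 3418·6129.71 = 31001291.18 + 62851808.07 + 5686352.68 + 23192311.04 + 42115861.22 + 20951348.78 = 185798972.97.
Divide by N: 185798972.97 / 26343 = 7053.0681... → 7053.07.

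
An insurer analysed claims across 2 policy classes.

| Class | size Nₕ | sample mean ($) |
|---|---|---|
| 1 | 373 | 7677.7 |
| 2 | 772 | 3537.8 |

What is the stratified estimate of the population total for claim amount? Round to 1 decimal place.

5594963.7

1: 373·7677.7 = 2863782.1
2: 772·3537.8 = 2731181.6
τ̂ = Σ Nₕx̄ₕ = 5594963.7.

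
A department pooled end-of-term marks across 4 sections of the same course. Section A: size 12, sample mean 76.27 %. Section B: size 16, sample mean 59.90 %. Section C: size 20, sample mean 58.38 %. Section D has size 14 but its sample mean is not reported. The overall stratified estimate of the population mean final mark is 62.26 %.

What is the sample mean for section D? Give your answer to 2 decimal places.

58.49

Σ Nₕx̄ₕ = N·μ, so 14·x̄_D = 62·62.26 − (12·76.27 + 16·59.90 + 20·58.38).
= 3860.12 − 3041.24 = 818.88.
x̄_D = 818.88 / 14 = 58.4914... → 58.49.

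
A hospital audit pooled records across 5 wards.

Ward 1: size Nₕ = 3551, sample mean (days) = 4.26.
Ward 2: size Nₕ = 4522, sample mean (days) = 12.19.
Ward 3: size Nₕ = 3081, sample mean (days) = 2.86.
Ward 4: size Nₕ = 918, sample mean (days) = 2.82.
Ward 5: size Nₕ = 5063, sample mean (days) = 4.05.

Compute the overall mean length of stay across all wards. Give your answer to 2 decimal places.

x̄_st = (Σ Nₕx̄ₕ) / (Σ Nₕ) = (3551·4.26 + 4522·12.19 + 3081·2.86 + 918·2.82 + 5063·4.05) / 17135
= 102156.01 / 17135 = 5.9618... → 5.96.

5.96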